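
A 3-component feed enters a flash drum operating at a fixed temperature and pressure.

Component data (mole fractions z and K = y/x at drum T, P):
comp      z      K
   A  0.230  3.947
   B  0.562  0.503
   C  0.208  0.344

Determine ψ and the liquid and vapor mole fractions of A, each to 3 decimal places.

ψ = 0.164, x_A = 0.155, y_A = 0.612

Rachford–Rice: g(ψ) = Σ zᵢ(Kᵢ−1)/(1+ψ(Kᵢ−1)) = 0.
Feasibility: ΣzᵢKᵢ = 1.262, Σzᵢ/Kᵢ = 1.780 — both > 1, two phases present.
Newton–Raphson from ψ = 0.5:
  ψ = 0.500: g = -0.3007, g' = -0.771 → ψ = 0.110
  ψ = 0.110: g = 0.0697, g' = -1.400 → ψ = 0.160
  ψ = 0.160: g = 0.0053, g' = -1.200 → ψ = 0.164
Converged at ψ = 0.164.
Compositions from xᵢ = zᵢ/(1+ψ(Kᵢ−1)), yᵢ = Kᵢxᵢ:
  A: x = 0.155, y = 0.612
  B: x = 0.612, y = 0.308
  C: x = 0.233, y = 0.080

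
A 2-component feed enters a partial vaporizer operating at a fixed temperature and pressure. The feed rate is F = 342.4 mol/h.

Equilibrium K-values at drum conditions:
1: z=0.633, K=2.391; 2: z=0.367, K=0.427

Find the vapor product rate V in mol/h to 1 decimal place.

V = 287.9 mol/h

Binary case is linear: z₁(K₁−1)(1+ψ(K₂−1)) + z₂(K₂−1)(1+ψ(K₁−1)) = 0
⇒ ψ = [z₁(K₁−1)+z₂(K₂−1)] / [−(K₁−1)(K₂−1)] = 0.6702/0.7970 = 0.841
Then V = ψ·F = 0.8409·342.4 = 287.9 mol/h and L = F − V = 54.5 mol/h.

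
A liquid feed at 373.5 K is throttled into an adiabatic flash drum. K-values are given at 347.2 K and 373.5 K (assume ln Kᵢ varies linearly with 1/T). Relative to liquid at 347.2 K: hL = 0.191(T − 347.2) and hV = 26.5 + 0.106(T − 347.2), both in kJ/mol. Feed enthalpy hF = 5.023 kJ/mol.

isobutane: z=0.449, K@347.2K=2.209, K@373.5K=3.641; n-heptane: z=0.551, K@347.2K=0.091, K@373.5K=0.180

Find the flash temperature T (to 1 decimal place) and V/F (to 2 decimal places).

T = 354.0 K, V/F = 0.14

Adiabatic flash: solve Rachford–Rice at each trial T, then check hF = ψ·hV(T) + (1−ψ)·hL(T).
  T = 347.2 K: K = (2.209, 0.091), RR gives ψ = 0.038, H_out = 1.012 kJ/mol
  T = 373.5 K: K = (3.641, 0.180), RR gives ψ = 0.339, H_out = 13.247 kJ/mol
  T = 360.4 K: K = (2.865, 0.130), RR gives ψ = 0.220, H_out = 8.116 kJ/mol
  T = 353.8 K: K = (2.522, 0.109), RR gives ψ = 0.142, H_out = 4.940 kJ/mol
  T = 357.1 K: K = (2.689, 0.119), RR gives ψ = 0.183, H_out = 6.599 kJ/mol
  T = 355.5 K: K = (2.607, 0.114), RR gives ψ = 0.164, H_out = 5.815 kJ/mol
Linear interpolation between T = 353.8 (H_out = 4.940) and T = 355.5 (H_out = 5.815) on hF = 5.023 gives T ≈ 354.0 K, at which ψ = 0.14.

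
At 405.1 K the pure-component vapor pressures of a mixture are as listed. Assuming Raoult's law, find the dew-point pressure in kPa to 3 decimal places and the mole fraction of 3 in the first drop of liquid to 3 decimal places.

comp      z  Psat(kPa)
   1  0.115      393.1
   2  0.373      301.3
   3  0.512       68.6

Pdew = 111.184 kPa, x_3 = 0.830

At the dew point ψ → 1, so Σzᵢ/Kᵢ = 1 with Kᵢ = Pᵢˢᵃᵗ/P ⇒ 1/P = Σzᵢ/Pᵢˢᵃᵗ.
1/P = 0.115/393.1 + 0.373/301.3 + 0.512/68.6 = 0.008994 ⇒ P = 111.184 kPa
xᵢ = zᵢP/Pᵢˢᵃᵗ ⇒ x_3 = 0.512·111.184/68.6 = 0.830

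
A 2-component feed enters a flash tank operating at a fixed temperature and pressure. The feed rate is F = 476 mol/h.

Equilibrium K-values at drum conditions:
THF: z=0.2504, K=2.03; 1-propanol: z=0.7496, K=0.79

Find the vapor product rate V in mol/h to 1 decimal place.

Newton iteration, ψ⁰ = 0.5:
  ψ = 0.5000: g = -0.00564, g' = -0.1570 → ψ = 0.4640
  ψ = 0.4640: g = 0.00009, g' = -0.1622 → ψ = 0.4646
Converged at ψ = 0.4646.
Then V = ψ·F = 0.4646·476 = 221.2 mol/h and L = F − V = 254.8 mol/h.

V = 221.2 mol/h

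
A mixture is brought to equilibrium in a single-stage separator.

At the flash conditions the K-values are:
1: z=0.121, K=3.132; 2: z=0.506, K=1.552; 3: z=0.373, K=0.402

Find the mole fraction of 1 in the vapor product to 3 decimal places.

Newton–Raphson from β = 0.5:
  β = 0.500: g = 0.0256, g' = -0.495 → β = 0.552
  β = 0.552: g = -0.0002, g' = -0.504 → β = 0.551
Converged at β = 0.551.
Compositions from xᵢ = zᵢ/(1+β(Kᵢ−1)), yᵢ = Kᵢxᵢ:
  1: x = 0.056, y = 0.174
  2: x = 0.388, y = 0.602
  3: x = 0.556, y = 0.224

y_1 = 0.174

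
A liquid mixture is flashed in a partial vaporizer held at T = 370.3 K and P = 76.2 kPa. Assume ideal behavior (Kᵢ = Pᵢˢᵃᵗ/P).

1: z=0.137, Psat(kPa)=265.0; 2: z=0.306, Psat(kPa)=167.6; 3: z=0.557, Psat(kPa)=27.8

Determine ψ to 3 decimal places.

Raoult's law: Kᵢ = Pᵢˢᵃᵗ/P = Pᵢˢᵃᵗ/76.2.
  K_1 = 265.0/76.2 = 3.47769, K_2 = 167.6/76.2 = 2.19948, K_3 = 27.8/76.2 = 0.36483
Newton iteration, ψ⁰ = 0.45:
  ψ = 0.450: g = -0.0965, g' = -0.814 → ψ = 0.331
  ψ = 0.331: g = 0.0009, g' = -0.839 → ψ = 0.332
Converged at ψ = 0.332.

ψ = 0.332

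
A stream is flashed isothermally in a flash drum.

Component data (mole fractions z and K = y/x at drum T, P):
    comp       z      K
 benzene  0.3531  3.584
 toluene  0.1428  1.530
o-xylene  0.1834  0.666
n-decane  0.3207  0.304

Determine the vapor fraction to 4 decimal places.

ψ = 0.5486

Let ψ = V/F and solve Σ zᵢ(Kᵢ−1)/(1+ψ(Kᵢ−1)) = 0.
Feasibility: ΣzᵢKᵢ = 1.7036, Σzᵢ/Kᵢ = 1.5222 — both > 1, two phases present.
Newton iteration, ψ⁰ = 0.33:
  ψ = 0.3300: g = 0.19829, g' = -1.0036 → ψ = 0.5276
  ψ = 0.5276: g = 0.01814, g' = -0.8647 → ψ = 0.5486
Converged at ψ = 0.5486.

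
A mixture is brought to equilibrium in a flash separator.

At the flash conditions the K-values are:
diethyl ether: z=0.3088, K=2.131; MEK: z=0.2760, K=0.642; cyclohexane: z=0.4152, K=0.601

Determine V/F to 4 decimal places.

Rachford–Rice: g(V/F) = Σ zᵢ(Kᵢ−1)/(1+V/F(Kᵢ−1)) = 0.
g(0) = ΣzᵢKᵢ − 1 = 0.0848 and g(1) = 1 − Σzᵢ/Kᵢ = -0.2657, so a root lies in (0, 1).
Iterate (Newton) starting at V/F = 0.4:
  V/F = 0.4000: g = -0.07198, g' = -0.3290 → V/F = 0.1812
  V/F = 0.1812: g = 0.00560, g' = -0.3893 → V/F = 0.1956
  V/F = 0.1956: g = 0.00004, g' = -0.3835 → V/F = 0.1957
Converged at V/F = 0.1957.

V/F = 0.1957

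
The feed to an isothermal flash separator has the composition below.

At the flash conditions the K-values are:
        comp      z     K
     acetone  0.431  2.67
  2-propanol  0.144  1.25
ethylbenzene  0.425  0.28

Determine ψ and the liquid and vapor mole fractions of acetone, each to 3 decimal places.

Material balance + equilibrium reduce to Σ zᵢ(Kᵢ−1)/(1+ψ(Kᵢ−1)) = 0.
Feasibility: ΣzᵢKᵢ = 1.450, Σzᵢ/Kᵢ = 1.794 — both > 1, two phases present.
Newton iteration, ψ⁰ = 0.4:
  ψ = 0.400: g = 0.0345, g' = -0.874 → ψ = 0.439
Converged at ψ = 0.439.
Compositions from xᵢ = zᵢ/(1+ψ(Kᵢ−1)), yᵢ = Kᵢxᵢ:
  acetone: x = 0.249, y = 0.664
  2-propanol: x = 0.130, y = 0.162
  ethylbenzene: x = 0.622, y = 0.174

ψ = 0.439, x_acetone = 0.249, y_acetone = 0.664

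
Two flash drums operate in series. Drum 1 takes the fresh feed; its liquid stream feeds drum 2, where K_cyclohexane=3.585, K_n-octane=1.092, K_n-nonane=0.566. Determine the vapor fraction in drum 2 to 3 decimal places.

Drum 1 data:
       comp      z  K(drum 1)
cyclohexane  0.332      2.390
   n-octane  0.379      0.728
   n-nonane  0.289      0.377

V/F (drum 2) = 0.806

Drum 1:
Let ψ₁ = V/F and solve Σ zᵢ(Kᵢ−1)/(1+ψ₁(Kᵢ−1)) = 0.
g(0) = ΣzᵢKᵢ − 1 = 0.178 and g(1) = 1 − Σzᵢ/Kᵢ = -0.426, so a root lies in (0, 1).
Newton–Raphson from ψ₁ = 0.5:
  ψ₁ = 0.500: g = -0.1086, g' = -0.497 → ψ₁ = 0.282
  ψ₁ = 0.282: g = 0.0016, g' = -0.529 → ψ₁ = 0.285
Converged at ψ₁ = 0.285.
Drum-1 compositions:
  cyclohexane: x = 0.238, y = 0.568
  n-octane: x = 0.411, y = 0.299
  n-nonane: x = 0.351, y = 0.132
Drum-2 feed = drum-1 liquid: z₂ = (0.2379, 0.4108, 0.3513).
Drum 2:
Newton iteration, ψ₂⁰ = 0.5:
  ψ₂ = 0.500: g = 0.1096, g' = -0.414 → ψ₂ = 0.765
  ψ₂ = 0.765: g = 0.0135, g' = -0.331 → ψ₂ = 0.806
Converged at ψ₂ = 0.806.
  cyclohexane: x = 0.077, y = 0.276
  n-octane: x = 0.382, y = 0.418
  n-nonane: x = 0.540, y = 0.306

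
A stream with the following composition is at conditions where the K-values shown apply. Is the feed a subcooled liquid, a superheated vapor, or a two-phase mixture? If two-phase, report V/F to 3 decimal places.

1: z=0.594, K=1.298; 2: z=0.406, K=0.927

superheated vapor

ΣzᵢKᵢ = 1.147; Σzᵢ/Kᵢ = 0.896.
Since Σzᵢ/Kᵢ < 1 the mixture is above its dew point — single vapor phase.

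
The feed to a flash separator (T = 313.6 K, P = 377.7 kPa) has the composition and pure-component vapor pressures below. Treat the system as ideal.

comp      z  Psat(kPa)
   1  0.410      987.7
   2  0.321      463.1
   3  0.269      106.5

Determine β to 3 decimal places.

Raoult's law: Kᵢ = Pᵢˢᵃᵗ/P = Pᵢˢᵃᵗ/377.7.
  K_1 = 987.7/377.7 = 2.61504, K_2 = 463.1/377.7 = 1.22611, K_3 = 106.5/377.7 = 0.28197
Let β = V/F and solve Σ zᵢ(Kᵢ−1)/(1+β(Kᵢ−1)) = 0.
Feasibility: ΣzᵢKᵢ = 1.542, Σzᵢ/Kᵢ = 1.373 — both > 1, two phases present.
Newton–Raphson from β = 0.5:
  β = 0.500: g = 0.1302, g' = -0.678 → β = 0.692
  β = 0.692: g = -0.0085, g' = -0.799 → β = 0.681
Converged at β = 0.681.

β = 0.681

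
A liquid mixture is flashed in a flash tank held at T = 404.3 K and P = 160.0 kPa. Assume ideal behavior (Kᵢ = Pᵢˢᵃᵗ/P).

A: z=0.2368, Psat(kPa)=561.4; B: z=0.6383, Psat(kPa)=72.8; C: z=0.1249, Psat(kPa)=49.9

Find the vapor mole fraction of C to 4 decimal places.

y_C = 0.0422

Raoult's law: Kᵢ = Pᵢˢᵃᵗ/P = Pᵢˢᵃᵗ/160.0.
  K_A = 561.4/160.0 = 3.508750, K_B = 72.8/160.0 = 0.455000, K_C = 49.9/160.0 = 0.311875
Rachford–Rice: g(V/F) = Σ zᵢ(Kᵢ−1)/(1+V/F(Kᵢ−1)) = 0.
Check two-phase: ΣzᵢKᵢ = 1.1603 > 1 and Σzᵢ/Kᵢ = 1.8708 > 1, so g(0) = 0.1603 > 0 and g(1) = -0.8708 < 0.
Iterate (Newton) starting at V/F = 0.65:
  V/F = 0.6500: g = -0.46839, g' = -0.8636 → V/F = 0.1076
  V/F = 0.1076: g = 0.00538, g' = -1.2069 → V/F = 0.1121
Converged at V/F = 0.1121.
Compositions from xᵢ = zᵢ/(1+V/F(Kᵢ−1)), yᵢ = Kᵢxᵢ:
  A: x = 0.1848, y = 0.6485
  B: x = 0.6798, y = 0.3093
  C: x = 0.1353, y = 0.0422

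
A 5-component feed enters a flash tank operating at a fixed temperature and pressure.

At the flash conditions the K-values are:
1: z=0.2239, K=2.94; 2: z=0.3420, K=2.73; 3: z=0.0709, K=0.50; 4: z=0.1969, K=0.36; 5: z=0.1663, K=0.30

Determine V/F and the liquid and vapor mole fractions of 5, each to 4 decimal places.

V/F = 0.6380, x_5 = 0.3005, y_5 = 0.0901

Rachford–Rice: g(V/F) = Σ zᵢ(Kᵢ−1)/(1+V/F(Kᵢ−1)) = 0.
Feasibility: ΣzᵢKᵢ = 1.7481, Σzᵢ/Kᵢ = 1.4445 — both > 1, two phases present.
Newton–Raphson from V/F = 0.5:
  V/F = 0.5000: g = 0.12606, g' = -0.9102 → V/F = 0.6385
  V/F = 0.6385: g = -0.00050, g' = -0.9345 → V/F = 0.6380
Converged at V/F = 0.6380.
Compositions from xᵢ = zᵢ/(1+V/F(Kᵢ−1)), yᵢ = Kᵢxᵢ:
  1: x = 0.1001, y = 0.2942
  2: x = 0.1626, y = 0.4438
  3: x = 0.1041, y = 0.0521
  4: x = 0.3328, y = 0.1198
  5: x = 0.3005, y = 0.0901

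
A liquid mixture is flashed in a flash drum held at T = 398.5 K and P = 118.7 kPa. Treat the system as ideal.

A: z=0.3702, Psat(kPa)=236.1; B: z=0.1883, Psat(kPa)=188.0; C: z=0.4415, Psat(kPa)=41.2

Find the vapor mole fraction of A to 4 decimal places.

Raoult's law: Kᵢ = Pᵢˢᵃᵗ/P = Pᵢˢᵃᵗ/118.7.
  K_A = 236.1/118.7 = 1.989048, K_B = 188.0/118.7 = 1.583825, K_C = 41.2/118.7 = 0.347094
Rachford–Rice: g(β) = Σ zᵢ(Kᵢ−1)/(1+β(Kᵢ−1)) = 0.
g(0) = ΣzᵢKᵢ − 1 = 0.1878 and g(1) = 1 − Σzᵢ/Kᵢ = -0.5770, so a root lies in (0, 1).
Newton–Raphson from β = 0.5:
  β = 0.5000: g = -0.09789, g' = -0.6154 → β = 0.3410
  β = 0.3410: g = -0.00531, g' = -0.5586 → β = 0.3315
  β = 0.3315: g = -0.00001, g' = -0.5570 → β = 0.3314
Converged at β = 0.3314.
Compositions from xᵢ = zᵢ/(1+β(Kᵢ−1)), yᵢ = Kᵢxᵢ:
  A: x = 0.2788, y = 0.5546
  B: x = 0.1578, y = 0.2499
  C: x = 0.5634, y = 0.1956

y_A = 0.5546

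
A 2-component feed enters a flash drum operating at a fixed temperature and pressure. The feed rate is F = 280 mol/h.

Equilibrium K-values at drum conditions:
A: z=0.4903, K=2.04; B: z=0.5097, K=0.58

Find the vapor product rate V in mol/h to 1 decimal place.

Material balance + equilibrium reduce to Σ zᵢ(Kᵢ−1)/(1+ψ(Kᵢ−1)) = 0.
Feasibility: ΣzᵢKᵢ = 1.2958, Σzᵢ/Kᵢ = 1.1191 — both > 1, two phases present.
Binary case is linear: z₁(K₁−1)(1+ψ(K₂−1)) + z₂(K₂−1)(1+ψ(K₁−1)) = 0
⇒ ψ = [z₁(K₁−1)+z₂(K₂−1)] / [−(K₁−1)(K₂−1)] = 0.29584/0.43680 = 0.6773
Then V = ψ·F = 0.6773·280 = 189.6 mol/h and L = F − V = 90.4 mol/h.

V = 189.6 mol/h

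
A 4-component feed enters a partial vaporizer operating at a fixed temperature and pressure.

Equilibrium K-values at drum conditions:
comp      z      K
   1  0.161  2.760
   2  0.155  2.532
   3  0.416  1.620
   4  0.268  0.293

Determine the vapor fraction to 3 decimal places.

Let ψ = V/F and solve Σ zᵢ(Kᵢ−1)/(1+ψ(Kᵢ−1)) = 0.
Feasibility: ΣzᵢKᵢ = 1.589, Σzᵢ/Kᵢ = 1.291 — both > 1, two phases present.
Newton iteration, ψ⁰ = 0.5:
  ψ = 0.500: g = 0.1890, g' = -0.671 → ψ = 0.781
  ψ = 0.781: g = -0.0223, g' = -0.905 → ψ = 0.757
  ψ = 0.757: g = -0.0005, g' = -0.864 → ψ = 0.756
Converged at ψ = 0.756.

ψ = 0.756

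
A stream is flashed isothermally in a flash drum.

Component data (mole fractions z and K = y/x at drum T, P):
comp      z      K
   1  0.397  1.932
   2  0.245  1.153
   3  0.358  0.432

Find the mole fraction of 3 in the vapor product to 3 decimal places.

y_3 = 0.217

Rachford–Rice: g(ψ) = Σ zᵢ(Kᵢ−1)/(1+ψ(Kᵢ−1)) = 0.
Feasibility: ΣzᵢKᵢ = 1.204, Σzᵢ/Kᵢ = 1.247 — both > 1, two phases present.
Newton iteration, ψ⁰ = 0.41:
  ψ = 0.410: g = 0.0379, g' = -0.382 → ψ = 0.509
  ψ = 0.509: g = -0.0004, g' = -0.392 → ψ = 0.508
Converged at ψ = 0.508.
Compositions from xᵢ = zᵢ/(1+ψ(Kᵢ−1)), yᵢ = Kᵢxᵢ:
  1: x = 0.269, y = 0.520
  2: x = 0.227, y = 0.262
  3: x = 0.503, y = 0.217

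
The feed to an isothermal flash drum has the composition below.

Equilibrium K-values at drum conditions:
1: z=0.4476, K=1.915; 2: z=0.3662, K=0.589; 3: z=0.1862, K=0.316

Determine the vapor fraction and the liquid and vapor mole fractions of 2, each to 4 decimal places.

Material balance + equilibrium reduce to Σ zᵢ(Kᵢ−1)/(1+ψ(Kᵢ−1)) = 0.
Feasibility: ΣzᵢKᵢ = 1.1317, Σzᵢ/Kᵢ = 1.4447 — both > 1, two phases present.
Iterate (Newton) starting at ψ = 0.41:
  ψ = 0.4100: g = -0.06018, g' = -0.4559 → ψ = 0.2780
  ψ = 0.2780: g = -0.00068, g' = -0.4498 → ψ = 0.2765
Converged at ψ = 0.2765.
Compositions from xᵢ = zᵢ/(1+ψ(Kᵢ−1)), yᵢ = Kᵢxᵢ:
  1: x = 0.3572, y = 0.6841
  2: x = 0.4131, y = 0.2433
  3: x = 0.2296, y = 0.0726

ψ = 0.2765, x_2 = 0.4131, y_2 = 0.2433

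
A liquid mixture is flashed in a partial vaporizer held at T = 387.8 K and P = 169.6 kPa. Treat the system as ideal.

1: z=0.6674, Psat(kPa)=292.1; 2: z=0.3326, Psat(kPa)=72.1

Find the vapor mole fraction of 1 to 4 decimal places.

y_1 = 0.7633

Raoult's law: Kᵢ = Pᵢˢᵃᵗ/P = Pᵢˢᵃᵗ/169.6.
  K_1 = 292.1/169.6 = 1.722288, K_2 = 72.1/169.6 = 0.425118
Material balance + equilibrium reduce to Σ zᵢ(Kᵢ−1)/(1+ψ(Kᵢ−1)) = 0.
Feasibility: ΣzᵢKᵢ = 1.2908, Σzᵢ/Kᵢ = 1.1699 — both > 1, two phases present.
Binary case is linear: z₁(K₁−1)(1+ψ(K₂−1)) + z₂(K₂−1)(1+ψ(K₁−1)) = 0
⇒ ψ = [z₁(K₁−1)+z₂(K₂−1)] / [−(K₁−1)(K₂−1)] = 0.29085/0.41523 = 0.7005
Compositions from xᵢ = zᵢ/(1+ψ(Kᵢ−1)), yᵢ = Kᵢxᵢ:
  1: x = 0.4432, y = 0.7633
  2: x = 0.5568, y = 0.2367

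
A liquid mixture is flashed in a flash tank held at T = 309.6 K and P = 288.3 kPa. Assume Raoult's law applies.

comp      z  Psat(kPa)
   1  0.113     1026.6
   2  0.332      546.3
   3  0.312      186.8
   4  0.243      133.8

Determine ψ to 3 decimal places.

ψ = 0.546

Raoult's law: Kᵢ = Pᵢˢᵃᵗ/P = Pᵢˢᵃᵗ/288.3.
  K_1 = 1026.6/288.3 = 3.56087, K_2 = 546.3/288.3 = 1.89490, K_3 = 186.8/288.3 = 0.64794, K_4 = 133.8/288.3 = 0.46410
Iterate (Newton) starting at ψ = 0.4:
  ψ = 0.400: g = 0.0681, g' = -0.490 → ψ = 0.539
  ψ = 0.539: g = 0.0034, g' = -0.449 → ψ = 0.546
Converged at ψ = 0.546.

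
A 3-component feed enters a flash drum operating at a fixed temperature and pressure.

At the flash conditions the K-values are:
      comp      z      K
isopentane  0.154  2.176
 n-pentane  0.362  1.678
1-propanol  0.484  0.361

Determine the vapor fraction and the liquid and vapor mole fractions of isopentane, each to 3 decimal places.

Material balance + equilibrium reduce to Σ zᵢ(Kᵢ−1)/(1+ψ(Kᵢ−1)) = 0.
Check two-phase: ΣzᵢKᵢ = 1.117 > 1 and Σzᵢ/Kᵢ = 1.627 > 1, so g(0) = 0.117 > 0 and g(1) = -0.627 < 0.
Newton iteration, ψ⁰ = 0.5:
  ψ = 0.500: g = -0.1571, g' = -0.604 → ψ = 0.240
  ψ = 0.240: g = -0.0129, g' = -0.528 → ψ = 0.215
Converged at ψ = 0.215.
Compositions from xᵢ = zᵢ/(1+ψ(Kᵢ−1)), yᵢ = Kᵢxᵢ:
  isopentane: x = 0.123, y = 0.267
  n-pentane: x = 0.316, y = 0.530
  1-propanol: x = 0.561, y = 0.203

ψ = 0.215, x_isopentane = 0.123, y_isopentane = 0.267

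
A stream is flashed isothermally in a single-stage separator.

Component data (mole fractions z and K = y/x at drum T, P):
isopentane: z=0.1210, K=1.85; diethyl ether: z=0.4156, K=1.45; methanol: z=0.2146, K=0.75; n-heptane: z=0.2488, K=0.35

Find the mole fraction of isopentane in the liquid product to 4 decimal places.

x_isopentane = 0.0992

Iterate (Newton) starting at ψ = 0.5:
  ψ = 0.5000: g = -0.07605, g' = -0.3474 → ψ = 0.2811
  ψ = 0.2811: g = -0.00653, g' = -0.2962 → ψ = 0.2590
  ψ = 0.2590: g = -0.00003, g' = -0.2935 → ψ = 0.2589
Converged at ψ = 0.2589.
Compositions from xᵢ = zᵢ/(1+ψ(Kᵢ−1)), yᵢ = Kᵢxᵢ:
  isopentane: x = 0.0992, y = 0.1835
  diethyl ether: x = 0.3722, y = 0.5397
  methanol: x = 0.2295, y = 0.1721
  n-heptane: x = 0.2991, y = 0.1047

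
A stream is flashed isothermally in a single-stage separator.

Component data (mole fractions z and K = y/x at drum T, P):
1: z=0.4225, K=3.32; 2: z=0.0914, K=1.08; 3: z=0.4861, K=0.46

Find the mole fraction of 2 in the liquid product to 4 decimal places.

Rachford–Rice: g(β) = Σ zᵢ(Kᵢ−1)/(1+β(Kᵢ−1)) = 0.
Feasibility: ΣzᵢKᵢ = 1.7250, Σzᵢ/Kᵢ = 1.2686 — both > 1, two phases present.
Newton iteration, β⁰ = 0.61:
  β = 0.6100: g = 0.02139, g' = -0.7056 → β = 0.6403
  β = 0.6403: g = 0.00010, g' = -0.6998 → β = 0.6404
Converged at β = 0.6404.
Compositions from xᵢ = zᵢ/(1+β(Kᵢ−1)), yᵢ = Kᵢxᵢ:
  1: x = 0.1700, y = 0.5643
  2: x = 0.0869, y = 0.0939
  3: x = 0.7431, y = 0.3418

x_2 = 0.0869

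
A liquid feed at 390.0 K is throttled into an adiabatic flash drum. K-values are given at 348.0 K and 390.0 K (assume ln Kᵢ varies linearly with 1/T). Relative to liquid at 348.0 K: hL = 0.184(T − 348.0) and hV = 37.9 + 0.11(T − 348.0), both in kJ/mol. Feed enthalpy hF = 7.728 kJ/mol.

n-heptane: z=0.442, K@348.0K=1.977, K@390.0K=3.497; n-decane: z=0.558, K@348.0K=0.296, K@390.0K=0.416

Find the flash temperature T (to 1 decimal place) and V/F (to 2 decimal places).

Adiabatic flash: solve Rachford–Rice at each trial T, then check hF = ψ·hV(T) + (1−ψ)·hL(T).
  T = 348.0 K: K = (1.977, 0.296), RR gives ψ = 0.057, H_out = 2.149 kJ/mol
  T = 390.0 K: K = (3.497, 0.416), RR gives ψ = 0.533, H_out = 26.285 kJ/mol
  T = 369.0 K: K = (2.672, 0.354), RR gives ψ = 0.351, H_out = 16.618 kJ/mol
  T = 358.5 K: K = (2.309, 0.325), RR gives ψ = 0.228, H_out = 10.402 kJ/mol
  T = 353.2 K: K = (2.137, 0.310), RR gives ψ = 0.150, H_out = 6.586 kJ/mol
  T = 355.9 K: K = (2.224, 0.318), RR gives ψ = 0.192, H_out = 8.603 kJ/mol
  T = 354.5 K: K = (2.179, 0.314), RR gives ψ = 0.171, H_out = 7.578 kJ/mol
Linear interpolation between T = 354.5 (H_out = 7.578) and T = 355.9 (H_out = 8.603) on hF = 7.728 gives T ≈ 354.7 K, at which ψ = 0.17.

T = 354.7 K, V/F = 0.17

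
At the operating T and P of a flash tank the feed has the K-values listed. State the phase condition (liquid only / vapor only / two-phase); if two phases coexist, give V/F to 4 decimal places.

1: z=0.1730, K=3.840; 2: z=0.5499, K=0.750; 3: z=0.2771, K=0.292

ΣzᵢKᵢ = 1.1577; Σzᵢ/Kᵢ = 1.7272.
Both exceed 1, so a two-phase solution exists.
Rachford–Rice: g(ψ) = Σ zᵢ(Kᵢ−1)/(1+ψ(Kᵢ−1)) = 0.
Iterate (Newton) starting at ψ = 0.66:
  ψ = 0.6600: g = -0.36198, g' = -0.7076 → ψ = 0.1485
  ψ = 0.1485: g = -0.01639, g' = -0.9010 → ψ = 0.1303
  ψ = 0.1303: g = 0.00043, g' = -0.9488 → ψ = 0.1307
Converged at ψ = 0.1307.

two-phase, V/F = 0.1307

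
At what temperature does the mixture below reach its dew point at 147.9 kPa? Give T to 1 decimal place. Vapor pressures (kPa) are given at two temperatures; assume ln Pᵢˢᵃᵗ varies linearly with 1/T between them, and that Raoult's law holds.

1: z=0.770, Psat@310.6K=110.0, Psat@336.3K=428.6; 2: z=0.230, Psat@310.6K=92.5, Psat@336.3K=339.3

Dew-point temperature: Σzᵢ·P/Pᵢˢᵃᵗ(T) = 1. Interpolate ln Pᵢˢᵃᵗ = aᵢ + bᵢ/T.
  T = 310.6 K: ΣzᵢP/Pᵢˢᵃᵗ = 1.4031
  T = 336.3 K: ΣzᵢP/Pᵢˢᵃᵗ = 0.3660
  T = 323.5 K: ΣzᵢP/Pᵢˢᵃᵗ = 0.6958
  T = 317.1 K: ΣzᵢP/Pᵢˢᵃᵗ = 0.9783
  T = 313.9 K: ΣzᵢP/Pᵢˢᵃᵗ = 1.1662
  T = 315.5 K: ΣzᵢP/Pᵢˢᵃᵗ = 1.0677
Interpolating between 315.5 K and 317.1 K gives T ≈ 316.7 K.

T = 316.7 K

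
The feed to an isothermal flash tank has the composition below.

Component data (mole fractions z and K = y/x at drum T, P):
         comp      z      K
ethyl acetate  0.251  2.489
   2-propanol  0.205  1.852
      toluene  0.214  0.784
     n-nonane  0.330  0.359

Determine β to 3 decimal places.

Let β = V/F and solve Σ zᵢ(Kᵢ−1)/(1+β(Kᵢ−1)) = 0.
g(0) = ΣzᵢKᵢ − 1 = 0.291 and g(1) = 1 − Σzᵢ/Kᵢ = -0.404, so a root lies in (0, 1).
Newton iteration, β⁰ = 0.36:
  β = 0.360: g = 0.0519, g' = -0.564 → β = 0.452
  β = 0.452: g = 0.0005, g' = -0.557 → β = 0.453
Converged at β = 0.453.

β = 0.453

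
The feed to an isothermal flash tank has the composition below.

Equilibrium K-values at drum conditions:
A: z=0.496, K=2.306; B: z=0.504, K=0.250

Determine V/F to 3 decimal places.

Newton iteration, V/F⁰ = 0.4:
  V/F = 0.400: g = -0.1145, g' = -0.944 → V/F = 0.279
  V/F = 0.279: g = -0.0029, g' = -0.908 → V/F = 0.275
Converged at V/F = 0.275.

V/F = 0.275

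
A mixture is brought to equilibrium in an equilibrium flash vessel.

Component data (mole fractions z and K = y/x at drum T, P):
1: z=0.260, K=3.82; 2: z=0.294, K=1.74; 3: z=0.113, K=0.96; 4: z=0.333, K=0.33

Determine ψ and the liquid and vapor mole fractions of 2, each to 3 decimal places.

ψ = 0.657, x_2 = 0.198, y_2 = 0.344

Material balance + equilibrium reduce to Σ zᵢ(Kᵢ−1)/(1+ψ(Kᵢ−1)) = 0.
Check two-phase: ΣzᵢKᵢ = 1.723 > 1 and Σzᵢ/Kᵢ = 1.364 > 1, so g(0) = 0.723 > 0 and g(1) = -0.364 < 0.
Newton–Raphson from ψ = 0.66:
  ψ = 0.660: g = -0.0022, g' = -0.806 → ψ = 0.657
Converged at ψ = 0.657.
Compositions from xᵢ = zᵢ/(1+ψ(Kᵢ−1)), yᵢ = Kᵢxᵢ:
  1: x = 0.091, y = 0.348
  2: x = 0.198, y = 0.344
  3: x = 0.116, y = 0.111
  4: x = 0.595, y = 0.196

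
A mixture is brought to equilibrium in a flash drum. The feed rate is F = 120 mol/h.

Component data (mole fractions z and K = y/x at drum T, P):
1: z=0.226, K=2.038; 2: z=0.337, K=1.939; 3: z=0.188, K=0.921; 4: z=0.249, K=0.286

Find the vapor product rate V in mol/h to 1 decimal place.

Rachford–Rice: g(V/F) = Σ zᵢ(Kᵢ−1)/(1+V/F(Kᵢ−1)) = 0.
g(0) = ΣzᵢKᵢ − 1 = 0.358 and g(1) = 1 − Σzᵢ/Kᵢ = -0.359, so a root lies in (0, 1).
Iterate (Newton) starting at V/F = 0.44:
  V/F = 0.440: g = 0.1104, g' = -0.535 → V/F = 0.646
  V/F = 0.646: g = -0.0085, g' = -0.641 → V/F = 0.633
Converged at V/F = 0.633.
Then V = V/F·F = 0.6330·120 = 76.0 mol/h and L = F − V = 44.0 mol/h.

V = 76.0 mol/h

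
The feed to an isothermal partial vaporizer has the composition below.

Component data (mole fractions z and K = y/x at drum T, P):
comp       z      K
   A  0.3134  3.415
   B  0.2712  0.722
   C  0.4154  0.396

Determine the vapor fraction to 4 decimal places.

ψ = 0.3606

Material balance + equilibrium reduce to Σ zᵢ(Kᵢ−1)/(1+ψ(Kᵢ−1)) = 0.
Check two-phase: ΣzᵢKᵢ = 1.4306 > 1 and Σzᵢ/Kᵢ = 1.5164 > 1, so g(0) = 0.4306 > 0 and g(1) = -0.5164 < 0.
Newton–Raphson from ψ = 0.35:
  ψ = 0.3500: g = 0.00849, g' = -0.8062 → ψ = 0.3605
  ψ = 0.3605: g = 0.00006, g' = -0.7959 → ψ = 0.3606
Converged at ψ = 0.3606.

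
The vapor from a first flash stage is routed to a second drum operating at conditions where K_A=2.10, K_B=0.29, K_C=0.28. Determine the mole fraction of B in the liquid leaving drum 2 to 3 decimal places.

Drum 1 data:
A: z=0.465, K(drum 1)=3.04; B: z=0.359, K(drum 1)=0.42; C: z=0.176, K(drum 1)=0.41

x_B (drum 2) = 0.408

Drum 1:
Material balance + equilibrium reduce to Σ zᵢ(Kᵢ−1)/(1+ψ₁(Kᵢ−1)) = 0.
Feasibility: ΣzᵢKᵢ = 1.637, Σzᵢ/Kᵢ = 1.437 — both > 1, two phases present.
Newton iteration, ψ₁⁰ = 0.46:
  ψ₁ = 0.460: g = 0.0629, g' = -0.855 → ψ₁ = 0.534
  ψ₁ = 0.534: g = 0.0012, g' = -0.827 → ψ₁ = 0.535
Converged at ψ₁ = 0.535.
Drum-1 compositions:
  A: x = 0.222, y = 0.676
  B: x = 0.520, y = 0.219
  C: x = 0.257, y = 0.105
Drum-2 feed = drum-1 vapor: z₂ = (0.6760, 0.2186, 0.1054).
Drum 2:
Material balance + equilibrium reduce to Σ zᵢ(Kᵢ−1)/(1+ψ₂(Kᵢ−1)) = 0.
Check two-phase: ΣzᵢKᵢ = 1.512 > 1 and Σzᵢ/Kᵢ = 1.452 > 1, so g(0) = 0.512 > 0 and g(1) = -0.452 < 0.
Iterate (Newton) starting at ψ₂ = 0.47:
  ψ₂ = 0.470: g = 0.1425, g' = -0.729 → ψ₂ = 0.666
  ψ₂ = 0.666: g = -0.0107, g' = -0.870 → ψ₂ = 0.653
Converged at ψ₂ = 0.653.
  A: x = 0.393, y = 0.826
  B: x = 0.408, y = 0.118
  C: x = 0.199, y = 0.056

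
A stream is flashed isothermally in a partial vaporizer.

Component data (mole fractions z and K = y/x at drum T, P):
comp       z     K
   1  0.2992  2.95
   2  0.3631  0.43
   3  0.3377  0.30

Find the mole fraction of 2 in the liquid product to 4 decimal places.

Material balance + equilibrium reduce to Σ zᵢ(Kᵢ−1)/(1+V/F(Kᵢ−1)) = 0.
Feasibility: ΣzᵢKᵢ = 1.1401, Σzᵢ/Kᵢ = 2.0715 — both > 1, two phases present.
Iterate (Newton) starting at V/F = 0.5:
  V/F = 0.5000: g = -0.35773, g' = -0.9141 → V/F = 0.1086
  V/F = 0.1086: g = 0.00496, g' = -1.1026 → V/F = 0.1131
  V/F = 0.1131: g = 0.00002, g' = -1.0935 → V/F = 0.1132
Converged at V/F = 0.1132.
Compositions from xᵢ = zᵢ/(1+V/F(Kᵢ−1)), yᵢ = Kᵢxᵢ:
  1: x = 0.2451, y = 0.7231
  2: x = 0.3881, y = 0.1669
  3: x = 0.3668, y = 0.1100

x_2 = 0.3881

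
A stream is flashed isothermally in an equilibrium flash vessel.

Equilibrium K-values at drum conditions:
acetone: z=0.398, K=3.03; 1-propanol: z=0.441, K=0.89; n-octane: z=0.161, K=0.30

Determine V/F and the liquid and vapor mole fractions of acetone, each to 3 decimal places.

Rachford–Rice: g(V/F) = Σ zᵢ(Kᵢ−1)/(1+V/F(Kᵢ−1)) = 0.
Check two-phase: ΣzᵢKᵢ = 1.647 > 1 and Σzᵢ/Kᵢ = 1.164 > 1, so g(0) = 0.647 > 0 and g(1) = -0.164 < 0.
Iterate (Newton) starting at V/F = 0.5:
  V/F = 0.500: g = 0.1762, g' = -0.597 → V/F = 0.795
  V/F = 0.795: g = 0.0016, g' = -0.648 → V/F = 0.798
Converged at V/F = 0.798.
Compositions from xᵢ = zᵢ/(1+V/F(Kᵢ−1)), yᵢ = Kᵢxᵢ:
  acetone: x = 0.152, y = 0.460
  1-propanol: x = 0.483, y = 0.430
  n-octane: x = 0.365, y = 0.109

V/F = 0.798, x_acetone = 0.152, y_acetone = 0.460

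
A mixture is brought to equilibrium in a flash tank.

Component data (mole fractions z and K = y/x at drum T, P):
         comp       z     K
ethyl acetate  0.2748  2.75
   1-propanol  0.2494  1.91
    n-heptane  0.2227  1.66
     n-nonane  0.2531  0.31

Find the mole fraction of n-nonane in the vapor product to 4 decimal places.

Material balance + equilibrium reduce to Σ zᵢ(Kᵢ−1)/(1+V/F(Kᵢ−1)) = 0.
g(0) = ΣzᵢKᵢ − 1 = 0.6802 and g(1) = 1 − Σzᵢ/Kᵢ = -0.1811, so a root lies in (0, 1).
Newton–Raphson from V/F = 0.5:
  V/F = 0.5000: g = 0.25635, g' = -0.6726 → V/F = 0.8811
  V/F = 0.8811: g = -0.03738, g' = -1.0167 → V/F = 0.8443
  V/F = 0.8443: g = -0.00156, g' = -0.9348 → V/F = 0.8427
Converged at V/F = 0.8427.
Compositions from xᵢ = zᵢ/(1+V/F(Kᵢ−1)), yᵢ = Kᵢxᵢ:
  ethyl acetate: x = 0.1110, y = 0.3054
  1-propanol: x = 0.1412, y = 0.2696
  n-heptane: x = 0.1431, y = 0.2376
  n-nonane: x = 0.6047, y = 0.1875

y_n-nonane = 0.1875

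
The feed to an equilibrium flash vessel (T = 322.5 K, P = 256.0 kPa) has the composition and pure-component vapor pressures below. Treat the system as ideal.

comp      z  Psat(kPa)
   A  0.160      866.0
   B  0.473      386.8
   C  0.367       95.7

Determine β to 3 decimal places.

β = 0.555

Raoult's law: Kᵢ = Pᵢˢᵃᵗ/P = Pᵢˢᵃᵗ/256.0.
  K_A = 866.0/256.0 = 3.38281, K_B = 386.8/256.0 = 1.51094, K_C = 95.7/256.0 = 0.37383
Rachford–Rice: g(β) = Σ zᵢ(Kᵢ−1)/(1+β(Kᵢ−1)) = 0.
Check two-phase: ΣzᵢKᵢ = 1.393 > 1 and Σzᵢ/Kᵢ = 1.342 > 1, so g(0) = 0.393 > 0 and g(1) = -0.342 < 0.
Newton iteration, β⁰ = 0.5:
  β = 0.500: g = 0.0319, g' = -0.572 → β = 0.556
  β = 0.556: g = -0.0002, g' = -0.582 → β = 0.555
Converged at β = 0.555.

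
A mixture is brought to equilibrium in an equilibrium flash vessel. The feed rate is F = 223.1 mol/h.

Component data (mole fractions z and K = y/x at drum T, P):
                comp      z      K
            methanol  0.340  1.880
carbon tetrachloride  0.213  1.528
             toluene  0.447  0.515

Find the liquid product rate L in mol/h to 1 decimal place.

Material balance + equilibrium reduce to Σ zᵢ(Kᵢ−1)/(1+ψ(Kᵢ−1)) = 0.
Feasibility: ΣzᵢKᵢ = 1.195, Σzᵢ/Kᵢ = 1.188 — both > 1, two phases present.
Iterate (Newton) starting at ψ = 0.31:
  ψ = 0.310: g = 0.0766, g' = -0.352 → ψ = 0.527
  ψ = 0.527: g = 0.0010, g' = -0.349 → ψ = 0.530
Converged at ψ = 0.530.
Then V = ψ·F = 0.5303·223.1 = 118.3 mol/h and L = F − V = 104.8 mol/h.

L = 104.8 mol/h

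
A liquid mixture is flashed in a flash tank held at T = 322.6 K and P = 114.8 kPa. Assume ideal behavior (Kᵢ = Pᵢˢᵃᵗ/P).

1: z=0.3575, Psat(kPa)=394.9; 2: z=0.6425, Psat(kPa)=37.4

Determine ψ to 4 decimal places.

ψ = 0.2669

Raoult's law: Kᵢ = Pᵢˢᵃᵗ/P = Pᵢˢᵃᵗ/114.8.
  K_1 = 394.9/114.8 = 3.439895, K_2 = 37.4/114.8 = 0.325784
Material balance + equilibrium reduce to Σ zᵢ(Kᵢ−1)/(1+ψ(Kᵢ−1)) = 0.
g(0) = ΣzᵢKᵢ − 1 = 0.4391 and g(1) = 1 − Σzᵢ/Kᵢ = -1.0761, so a root lies in (0, 1).
Binary case is linear: z₁(K₁−1)(1+ψ(K₂−1)) + z₂(K₂−1)(1+ψ(K₁−1)) = 0
⇒ ψ = [z₁(K₁−1)+z₂(K₂−1)] / [−(K₁−1)(K₂−1)] = 0.43908/1.64502 = 0.2669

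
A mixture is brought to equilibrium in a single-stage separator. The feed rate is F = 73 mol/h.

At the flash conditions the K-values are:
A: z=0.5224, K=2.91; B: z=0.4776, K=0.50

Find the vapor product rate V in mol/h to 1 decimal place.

V = 58.0 mol/h

Rachford–Rice: g(ψ) = Σ zᵢ(Kᵢ−1)/(1+ψ(Kᵢ−1)) = 0.
Check two-phase: ΣzᵢKᵢ = 1.7590 > 1 and Σzᵢ/Kᵢ = 1.1347 > 1, so g(0) = 0.7590 > 0 and g(1) = -0.1347 < 0.
Newton–Raphson from ψ = 0.45:
  ψ = 0.4500: g = 0.22846, g' = -0.7500 → ψ = 0.7546
  ψ = 0.7546: g = 0.02520, g' = -0.6277 → ψ = 0.7948
  ψ = 0.7948: g = -0.00002, g' = -0.6294 → ψ = 0.7947
Converged at ψ = 0.7947.
Then V = ψ·F = 0.7947·73 = 58.0 mol/h and L = F − V = 15.0 mol/h.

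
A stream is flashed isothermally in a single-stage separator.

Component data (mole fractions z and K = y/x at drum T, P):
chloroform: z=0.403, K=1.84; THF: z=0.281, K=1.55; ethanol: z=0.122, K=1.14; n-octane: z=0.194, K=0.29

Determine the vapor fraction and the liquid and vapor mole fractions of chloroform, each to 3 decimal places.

ψ = 0.809, x_chloroform = 0.240, y_chloroform = 0.441

Newton iteration, ψ⁰ = 0.42:
  ψ = 0.420: g = 0.1956, g' = -0.412 → ψ = 0.895
  ψ = 0.895: g = -0.0656, g' = -0.868 → ψ = 0.819
  ψ = 0.819: g = -0.0068, g' = -0.701 → ψ = 0.809
Converged at ψ = 0.809.
Compositions from xᵢ = zᵢ/(1+ψ(Kᵢ−1)), yᵢ = Kᵢxᵢ:
  chloroform: x = 0.240, y = 0.441
  THF: x = 0.194, y = 0.301
  ethanol: x = 0.110, y = 0.125
  n-octane: x = 0.456, y = 0.132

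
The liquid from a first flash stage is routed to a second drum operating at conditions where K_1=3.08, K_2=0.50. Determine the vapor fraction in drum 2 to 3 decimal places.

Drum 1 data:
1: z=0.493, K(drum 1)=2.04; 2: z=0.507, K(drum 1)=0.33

Drum 1:
Let ψ₁ = V/F and solve Σ zᵢ(Kᵢ−1)/(1+ψ₁(Kᵢ−1)) = 0.
Check two-phase: ΣzᵢKᵢ = 1.173 > 1 and Σzᵢ/Kᵢ = 1.778 > 1, so g(0) = 0.173 > 0 and g(1) = -0.778 < 0.
Newton–Raphson from ψ₁ = 0.5:
  ψ₁ = 0.500: g = -0.1735, g' = -0.745 → ψ₁ = 0.267
  ψ₁ = 0.267: g = -0.0126, g' = -0.664 → ψ₁ = 0.248
Converged at ψ₁ = 0.248.
Drum-1 compositions:
  1: x = 0.392, y = 0.799
  2: x = 0.608, y = 0.201
Drum-2 feed = drum-1 liquid: z₂ = (0.3918, 0.6082).
Drum 2:
Let ψ₂ = V/F and solve Σ zᵢ(Kᵢ−1)/(1+ψ₂(Kᵢ−1)) = 0.
g(0) = ΣzᵢKᵢ − 1 = 0.511 and g(1) = 1 − Σzᵢ/Kᵢ = -0.344, so a root lies in (0, 1).
Newton iteration, ψ₂⁰ = 0.45:
  ψ₂ = 0.450: g = 0.0286, g' = -0.705 → ψ₂ = 0.491
Converged at ψ₂ = 0.491.
  1: x = 0.194, y = 0.597
  2: x = 0.806, y = 0.403

V/F (drum 2) = 0.491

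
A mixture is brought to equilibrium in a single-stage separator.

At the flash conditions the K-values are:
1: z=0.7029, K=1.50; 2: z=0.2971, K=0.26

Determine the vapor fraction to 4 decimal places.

ψ = 0.3557

Rachford–Rice: g(ψ) = Σ zᵢ(Kᵢ−1)/(1+ψ(Kᵢ−1)) = 0.
Check two-phase: ΣzᵢKᵢ = 1.1316 > 1 and Σzᵢ/Kᵢ = 1.6113 > 1, so g(0) = 0.1316 > 0 and g(1) = -0.6113 < 0.
Binary case is linear: z₁(K₁−1)(1+ψ(K₂−1)) + z₂(K₂−1)(1+ψ(K₁−1)) = 0
⇒ ψ = [z₁(K₁−1)+z₂(K₂−1)] / [−(K₁−1)(K₂−1)] = 0.13160/0.37000 = 0.3557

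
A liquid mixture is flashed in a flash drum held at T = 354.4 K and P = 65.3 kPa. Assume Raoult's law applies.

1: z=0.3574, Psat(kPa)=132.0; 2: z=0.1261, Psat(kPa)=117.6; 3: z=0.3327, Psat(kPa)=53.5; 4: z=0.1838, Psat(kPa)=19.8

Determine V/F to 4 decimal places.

V/F = 0.6153

Raoult's law: Kᵢ = Pᵢˢᵃᵗ/P = Pᵢˢᵃᵗ/65.3.
  K_1 = 132.0/65.3 = 2.021440, K_2 = 117.6/65.3 = 1.800919, K_3 = 53.5/65.3 = 0.819296, K_4 = 19.8/65.3 = 0.303216
Material balance + equilibrium reduce to Σ zᵢ(Kᵢ−1)/(1+V/F(Kᵢ−1)) = 0.
g(0) = ΣzᵢKᵢ − 1 = 0.2779 and g(1) = 1 − Σzᵢ/Kᵢ = -0.2591, so a root lies in (0, 1).
Iterate (Newton) starting at V/F = 0.5:
  V/F = 0.5000: g = 0.05113, g' = -0.4279 → V/F = 0.6195
  V/F = 0.6195: g = -0.00194, g' = -0.4660 → V/F = 0.6153
Converged at V/F = 0.6153.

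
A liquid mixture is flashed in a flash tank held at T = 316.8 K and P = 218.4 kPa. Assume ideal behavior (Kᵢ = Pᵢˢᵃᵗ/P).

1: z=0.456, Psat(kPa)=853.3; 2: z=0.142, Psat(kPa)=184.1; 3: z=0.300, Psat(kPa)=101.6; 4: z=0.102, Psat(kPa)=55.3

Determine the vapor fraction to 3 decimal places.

Raoult's law: Kᵢ = Pᵢˢᵃᵗ/P = Pᵢˢᵃᵗ/218.4.
  K_1 = 853.3/218.4 = 3.90705, K_2 = 184.1/218.4 = 0.84295, K_3 = 101.6/218.4 = 0.46520, K_4 = 55.3/218.4 = 0.25321
Rachford–Rice: g(ψ) = Σ zᵢ(Kᵢ−1)/(1+ψ(Kᵢ−1)) = 0.
Check two-phase: ΣzᵢKᵢ = 2.067 > 1 and Σzᵢ/Kᵢ = 1.333 > 1, so g(0) = 1.067 > 0 and g(1) = -0.333 < 0.
Newton–Raphson from ψ = 0.5:
  ψ = 0.500: g = 0.1755, g' = -0.949 → ψ = 0.685
  ψ = 0.685: g = 0.0091, g' = -0.887 → ψ = 0.695
Converged at ψ = 0.695.

ψ = 0.695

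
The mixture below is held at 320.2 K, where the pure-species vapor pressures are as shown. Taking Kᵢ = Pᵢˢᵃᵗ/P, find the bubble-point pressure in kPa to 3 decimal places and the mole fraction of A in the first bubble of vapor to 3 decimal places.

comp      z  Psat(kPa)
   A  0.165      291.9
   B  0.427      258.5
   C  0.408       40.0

At the bubble point ψ → 0, so ΣzᵢKᵢ = 1 with Kᵢ = Pᵢˢᵃᵗ/P ⇒ P = ΣzᵢPᵢˢᵃᵗ.
P = 0.165·291.9 + 0.427·258.5 + 0.408·40.0 = 174.863 kPa
yᵢ = zᵢPᵢˢᵃᵗ/P ⇒ y_A = 0.165·291.9/174.863 = 0.275

Pbub = 174.863 kPa, y_A = 0.275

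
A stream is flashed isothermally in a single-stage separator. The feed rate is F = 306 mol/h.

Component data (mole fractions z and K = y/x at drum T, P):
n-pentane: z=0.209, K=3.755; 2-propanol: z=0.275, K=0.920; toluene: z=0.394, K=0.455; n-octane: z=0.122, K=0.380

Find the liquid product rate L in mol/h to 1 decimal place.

Newton iteration, ψ⁰ = 0.5:
  ψ = 0.500: g = -0.1855, g' = -0.602 → ψ = 0.192
  ψ = 0.192: g = 0.0286, g' = -0.887 → ψ = 0.224
  ψ = 0.224: g = 0.0011, g' = -0.823 → ψ = 0.225
Converged at ψ = 0.225.
Then V = ψ·F = 0.2255·306 = 69.0 mol/h and L = F − V = 237.0 mol/h.

L = 237.0 mol/h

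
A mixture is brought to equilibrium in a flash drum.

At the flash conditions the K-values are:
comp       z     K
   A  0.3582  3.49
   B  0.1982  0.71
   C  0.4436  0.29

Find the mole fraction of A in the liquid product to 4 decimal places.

x_A = 0.1930

Material balance + equilibrium reduce to Σ zᵢ(Kᵢ−1)/(1+ψ(Kᵢ−1)) = 0.
Feasibility: ΣzᵢKᵢ = 1.5195, Σzᵢ/Kᵢ = 1.9114 — both > 1, two phases present.
Newton–Raphson from ψ = 0.6:
  ψ = 0.6000: g = -0.26066, g' = -1.0602 → ψ = 0.3541
  ψ = 0.3541: g = -0.01083, g' = -1.0469 → ψ = 0.3438
Converged at ψ = 0.3438.
Compositions from xᵢ = zᵢ/(1+ψ(Kᵢ−1)), yᵢ = Kᵢxᵢ:
  A: x = 0.1930, y = 0.6735
  B: x = 0.2202, y = 0.1563
  C: x = 0.5869, y = 0.1702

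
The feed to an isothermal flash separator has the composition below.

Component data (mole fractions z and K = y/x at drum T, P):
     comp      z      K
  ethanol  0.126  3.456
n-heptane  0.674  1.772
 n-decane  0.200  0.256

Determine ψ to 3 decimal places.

ψ = 0.859

Iterate (Newton) starting at ψ = 0.5:
  ψ = 0.500: g = 0.2774, g' = -0.643 → ψ = 0.931
  ψ = 0.931: g = -0.0878, g' = -1.381 → ψ = 0.868
  ψ = 0.868: g = -0.0095, g' = -1.103 → ψ = 0.859
Converged at ψ = 0.859.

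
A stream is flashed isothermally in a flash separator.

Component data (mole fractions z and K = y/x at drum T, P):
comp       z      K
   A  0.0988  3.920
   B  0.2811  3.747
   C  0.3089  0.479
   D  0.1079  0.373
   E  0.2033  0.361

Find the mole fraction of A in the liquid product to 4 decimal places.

Newton iteration, ψ⁰ = 0.5:
  ψ = 0.5000: g = -0.06447, g' = -0.9383 → ψ = 0.4313
  ψ = 0.4313: g = 0.00149, g' = -0.9868 → ψ = 0.4328
Converged at ψ = 0.4328.
Compositions from xᵢ = zᵢ/(1+ψ(Kᵢ−1)), yᵢ = Kᵢxᵢ:
  A: x = 0.0436, y = 0.1711
  B: x = 0.1284, y = 0.4812
  C: x = 0.3988, y = 0.1910
  D: x = 0.1481, y = 0.0552
  E: x = 0.2810, y = 0.1014

x_A = 0.0436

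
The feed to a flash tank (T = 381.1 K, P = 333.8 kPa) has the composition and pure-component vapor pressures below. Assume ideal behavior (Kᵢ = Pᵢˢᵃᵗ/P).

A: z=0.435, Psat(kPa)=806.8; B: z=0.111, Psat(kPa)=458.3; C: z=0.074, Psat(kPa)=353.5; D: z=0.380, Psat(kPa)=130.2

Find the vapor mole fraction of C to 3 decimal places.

y_C = 0.076

Raoult's law: Kᵢ = Pᵢˢᵃᵗ/P = Pᵢˢᵃᵗ/333.8.
  K_A = 806.8/333.8 = 2.41702, K_B = 458.3/333.8 = 1.37298, K_C = 353.5/333.8 = 1.05902, K_D = 130.2/333.8 = 0.39005
Iterate (Newton) starting at β = 0.46:
  β = 0.460: g = 0.0906, g' = -0.605 → β = 0.610
  β = 0.610: g = -0.0004, g' = -0.620 → β = 0.609
Converged at β = 0.609.
Compositions from xᵢ = zᵢ/(1+β(Kᵢ−1)), yᵢ = Kᵢxᵢ:
  A: x = 0.233, y = 0.564
  B: x = 0.090, y = 0.124
  C: x = 0.071, y = 0.076
  D: x = 0.605, y = 0.236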